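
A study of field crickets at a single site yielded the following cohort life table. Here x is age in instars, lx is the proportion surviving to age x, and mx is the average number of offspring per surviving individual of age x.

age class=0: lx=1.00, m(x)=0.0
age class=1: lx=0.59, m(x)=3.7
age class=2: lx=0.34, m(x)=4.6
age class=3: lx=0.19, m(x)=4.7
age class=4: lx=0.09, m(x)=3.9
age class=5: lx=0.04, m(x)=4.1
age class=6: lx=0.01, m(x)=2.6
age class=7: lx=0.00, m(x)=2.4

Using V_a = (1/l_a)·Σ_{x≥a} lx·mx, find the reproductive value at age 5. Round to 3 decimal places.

lx·mx for x ≥ 5: 0.164, 0.026, 0 → sum = 0.19
V_5 = 0.19 / l_5 = 0.19 / 0.04 = 4.75 → 4.750

4.750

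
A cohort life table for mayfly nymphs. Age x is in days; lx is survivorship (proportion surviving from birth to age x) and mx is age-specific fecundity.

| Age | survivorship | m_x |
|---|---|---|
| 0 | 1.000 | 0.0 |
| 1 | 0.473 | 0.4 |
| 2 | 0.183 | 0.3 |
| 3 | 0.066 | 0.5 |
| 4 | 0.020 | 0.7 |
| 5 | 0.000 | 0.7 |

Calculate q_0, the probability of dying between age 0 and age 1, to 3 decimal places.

0.527

q_0 = (l_0 − l_1) / l_0 = (1 − 0.473) / 1
     = 0.527 / 1 = 0.527 → 0.527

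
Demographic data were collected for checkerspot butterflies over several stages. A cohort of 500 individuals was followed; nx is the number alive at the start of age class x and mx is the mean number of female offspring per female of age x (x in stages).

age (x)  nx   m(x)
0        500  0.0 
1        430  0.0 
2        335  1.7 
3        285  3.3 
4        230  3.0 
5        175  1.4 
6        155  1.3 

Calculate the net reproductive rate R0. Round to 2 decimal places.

lx = nx/n0 = nx/500: 1, 0.86, 0.67, 0.57, 0.46, 0.35, 0.31
lx·mx by age: 0, 0, 1.139, 1.881, 1.38, 0.49, 0.403
R0 = Σ lx·mx = 5.293 → 5.29

5.29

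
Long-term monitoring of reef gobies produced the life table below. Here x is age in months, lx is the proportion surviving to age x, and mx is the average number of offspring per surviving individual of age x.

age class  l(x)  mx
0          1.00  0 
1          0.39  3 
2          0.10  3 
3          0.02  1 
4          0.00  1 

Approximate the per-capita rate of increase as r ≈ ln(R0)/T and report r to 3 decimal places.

0.325

R0 = Σ lx·mx = 0 + 1.17 + 0.3 + 0.02 + 0 = 1.49
Σ x·lx·mx = 1.83; T = 1.83/1.49 = 1.22819…
r ≈ ln(R0)/T = ln(1.49)/1.22819… = 0.32469… → 0.325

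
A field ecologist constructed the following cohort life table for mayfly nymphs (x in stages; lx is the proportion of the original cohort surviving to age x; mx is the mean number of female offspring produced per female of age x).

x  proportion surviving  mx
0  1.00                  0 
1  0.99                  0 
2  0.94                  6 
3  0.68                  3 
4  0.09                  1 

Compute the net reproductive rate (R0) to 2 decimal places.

lx·mx by age: 0, 0, 5.64, 2.04, 0.09
R0 = Σ lx·mx = 7.77 → 7.77

7.77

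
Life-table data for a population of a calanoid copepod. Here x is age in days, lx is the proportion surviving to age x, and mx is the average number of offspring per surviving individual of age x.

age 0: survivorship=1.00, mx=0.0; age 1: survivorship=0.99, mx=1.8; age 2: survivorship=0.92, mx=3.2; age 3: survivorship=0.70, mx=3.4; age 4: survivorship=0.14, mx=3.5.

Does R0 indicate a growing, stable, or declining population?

R0 = Σ lx·mx = 0 + 1.782 + 2.944 + 2.38 + 0.49 = 7.596
R0 > 1, so the population is growing.

growing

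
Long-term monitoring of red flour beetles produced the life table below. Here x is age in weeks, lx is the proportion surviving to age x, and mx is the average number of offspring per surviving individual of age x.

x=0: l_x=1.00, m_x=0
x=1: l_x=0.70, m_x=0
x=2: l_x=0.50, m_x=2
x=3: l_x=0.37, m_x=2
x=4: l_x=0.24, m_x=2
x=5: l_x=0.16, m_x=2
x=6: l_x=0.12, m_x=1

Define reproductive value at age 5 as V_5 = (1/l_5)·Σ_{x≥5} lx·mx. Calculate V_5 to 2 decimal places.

lx·mx for x ≥ 5: 0.32, 0.12 → sum = 0.44
V_5 = 0.44 / l_5 = 0.44 / 0.16 = 2.75 → 2.75

2.75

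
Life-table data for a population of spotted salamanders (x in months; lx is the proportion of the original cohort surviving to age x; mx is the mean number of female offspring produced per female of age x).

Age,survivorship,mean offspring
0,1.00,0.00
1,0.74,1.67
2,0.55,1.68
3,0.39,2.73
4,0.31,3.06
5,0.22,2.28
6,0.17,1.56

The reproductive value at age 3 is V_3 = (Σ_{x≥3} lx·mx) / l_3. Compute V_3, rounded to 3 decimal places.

7.128

lx·mx for x ≥ 3: 1.0647, 0.9486, 0.5016, 0.2652 → sum = 2.7801
V_3 = 2.7801 / l_3 = 2.7801 / 0.39 = 7.128462… → 7.128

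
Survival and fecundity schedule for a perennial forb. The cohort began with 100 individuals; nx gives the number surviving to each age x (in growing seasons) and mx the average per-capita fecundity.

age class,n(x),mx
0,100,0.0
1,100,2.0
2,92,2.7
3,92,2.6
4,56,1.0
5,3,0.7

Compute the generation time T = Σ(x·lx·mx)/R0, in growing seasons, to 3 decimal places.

2.211

lx = nx/n0 = nx/100: 1, 1, 0.92, 0.92, 0.56, 0.03
lx·mx: 0, 2, 2.484, 2.392, 0.56, 0.021 → R0 = 7.457
x·lx·mx: 0, 2, 4.968, 7.176, 2.24, 0.105 → Σ = 16.489
T = 16.489 / 7.457 = 2.211211… → 2.211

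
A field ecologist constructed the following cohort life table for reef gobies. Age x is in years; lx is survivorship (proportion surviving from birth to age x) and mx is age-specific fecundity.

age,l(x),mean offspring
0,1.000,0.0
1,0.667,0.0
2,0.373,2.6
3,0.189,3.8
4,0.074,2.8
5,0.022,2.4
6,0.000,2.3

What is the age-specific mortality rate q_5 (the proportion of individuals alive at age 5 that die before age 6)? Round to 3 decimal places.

1.000

q_5 = (l_5 − l_6) / l_5 = (0.022 − 0) / 0.022
     = 0.022 / 0.022 = 1 → 1.000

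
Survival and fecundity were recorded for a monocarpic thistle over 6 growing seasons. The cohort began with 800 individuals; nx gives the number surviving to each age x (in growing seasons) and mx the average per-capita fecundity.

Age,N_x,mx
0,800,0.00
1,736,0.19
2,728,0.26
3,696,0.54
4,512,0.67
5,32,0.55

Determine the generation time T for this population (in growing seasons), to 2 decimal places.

lx = nx/n0 = nx/800: 1, 0.92, 0.91, 0.87, 0.64, 0.04
lx·mx: 0, 0.1748, 0.2366, 0.4698, 0.4288, 0.022 → R0 = 1.332
x·lx·mx: 0, 0.1748, 0.4732, 1.4094, 1.7152, 0.11 → Σ = 3.8826
T = 3.8826 / 1.332 = 2.914865… → 2.91

2.91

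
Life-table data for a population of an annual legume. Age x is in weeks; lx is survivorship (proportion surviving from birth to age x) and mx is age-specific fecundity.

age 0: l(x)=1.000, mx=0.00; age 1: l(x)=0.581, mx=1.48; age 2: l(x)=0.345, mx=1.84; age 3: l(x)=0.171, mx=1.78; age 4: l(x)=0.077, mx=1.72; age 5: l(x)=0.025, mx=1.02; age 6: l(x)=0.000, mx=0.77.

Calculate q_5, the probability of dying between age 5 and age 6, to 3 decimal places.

q_5 = (l_5 − l_6) / l_5 = (0.025 − 0) / 0.025
     = 0.025 / 0.025 = 1 → 1.000

1.000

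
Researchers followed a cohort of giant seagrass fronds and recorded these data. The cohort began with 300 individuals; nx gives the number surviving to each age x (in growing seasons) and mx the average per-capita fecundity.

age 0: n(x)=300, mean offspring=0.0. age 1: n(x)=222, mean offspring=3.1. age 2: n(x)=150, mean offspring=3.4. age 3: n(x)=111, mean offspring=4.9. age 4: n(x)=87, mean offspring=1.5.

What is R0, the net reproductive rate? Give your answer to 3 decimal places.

lx = nx/n0 = nx/300: 1, 0.74, 0.5, 0.37, 0.29
lx·mx by age: 0, 2.294, 1.7, 1.813, 0.435
R0 = Σ lx·mx = 6.242 → 6.242

6.242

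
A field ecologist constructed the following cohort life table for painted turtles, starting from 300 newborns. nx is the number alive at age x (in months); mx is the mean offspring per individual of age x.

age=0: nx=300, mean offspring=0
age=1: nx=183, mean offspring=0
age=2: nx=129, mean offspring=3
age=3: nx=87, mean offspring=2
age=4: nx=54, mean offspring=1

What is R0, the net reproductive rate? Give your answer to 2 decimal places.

2.05

lx = nx/n0 = nx/300: 1, 0.61, 0.43, 0.29, 0.18
lx·mx by age: 0, 0, 1.29, 0.58, 0.18
R0 = Σ lx·mx = 2.05 → 2.05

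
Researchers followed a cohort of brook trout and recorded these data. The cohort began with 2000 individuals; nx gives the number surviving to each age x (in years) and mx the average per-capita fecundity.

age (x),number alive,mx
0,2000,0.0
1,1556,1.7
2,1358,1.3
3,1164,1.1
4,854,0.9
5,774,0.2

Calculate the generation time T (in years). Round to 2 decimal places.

lx = nx/n0 = nx/2000: 1, 0.778, 0.679, 0.582, 0.427, 0.387
lx·mx: 0, 1.3226, 0.8827, 0.6402, 0.3843, 0.0774 → R0 = 3.3072
x·lx·mx: 0, 1.3226, 1.7654, 1.9206, 1.5372, 0.387 → Σ = 6.9328
T = 6.9328 / 3.3072 = 2.096275… → 2.10

2.10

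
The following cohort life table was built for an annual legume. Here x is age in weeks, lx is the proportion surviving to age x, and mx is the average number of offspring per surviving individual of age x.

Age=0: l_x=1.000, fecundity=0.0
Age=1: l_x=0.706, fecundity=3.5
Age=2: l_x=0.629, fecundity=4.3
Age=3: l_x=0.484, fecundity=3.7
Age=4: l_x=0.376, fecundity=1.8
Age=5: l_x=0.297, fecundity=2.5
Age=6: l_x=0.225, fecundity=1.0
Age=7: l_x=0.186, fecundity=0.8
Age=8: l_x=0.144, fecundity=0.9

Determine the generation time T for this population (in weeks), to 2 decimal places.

2.60

lx·mx: 0, 2.471, 2.7047, 1.7908, 0.6768, 0.7425, 0.225, 0.1488, 0.1296 → R0 = 8.8892
x·lx·mx: 0, 2.471, 5.4094, 5.3724, 2.7072, 3.7125, 1.35, 1.0416, 1.0368 → Σ = 23.1009
T = 23.1009 / 8.8892 = 2.59876… → 2.60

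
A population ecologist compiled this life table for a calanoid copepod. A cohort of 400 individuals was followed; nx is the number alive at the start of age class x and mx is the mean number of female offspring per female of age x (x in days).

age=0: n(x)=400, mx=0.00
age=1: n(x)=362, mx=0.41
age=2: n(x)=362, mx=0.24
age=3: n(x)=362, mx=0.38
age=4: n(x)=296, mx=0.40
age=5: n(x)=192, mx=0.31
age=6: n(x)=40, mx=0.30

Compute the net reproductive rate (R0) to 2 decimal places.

lx = nx/n0 = nx/400: 1, 0.905, 0.905, 0.905, 0.74, 0.48, 0.1
lx·mx by age: 0, 0.37105, 0.2172, 0.3439, 0.296, 0.1488, 0.03
R0 = Σ lx·mx = 1.40695 → 1.41

1.41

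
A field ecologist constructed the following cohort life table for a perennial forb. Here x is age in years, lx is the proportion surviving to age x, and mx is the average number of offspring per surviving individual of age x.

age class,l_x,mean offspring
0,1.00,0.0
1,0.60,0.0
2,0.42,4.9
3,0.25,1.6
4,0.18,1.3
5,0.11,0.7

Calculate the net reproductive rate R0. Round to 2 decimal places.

2.77

lx·mx by age: 0, 0, 2.058, 0.4, 0.234, 0.077
R0 = Σ lx·mx = 2.769 → 2.77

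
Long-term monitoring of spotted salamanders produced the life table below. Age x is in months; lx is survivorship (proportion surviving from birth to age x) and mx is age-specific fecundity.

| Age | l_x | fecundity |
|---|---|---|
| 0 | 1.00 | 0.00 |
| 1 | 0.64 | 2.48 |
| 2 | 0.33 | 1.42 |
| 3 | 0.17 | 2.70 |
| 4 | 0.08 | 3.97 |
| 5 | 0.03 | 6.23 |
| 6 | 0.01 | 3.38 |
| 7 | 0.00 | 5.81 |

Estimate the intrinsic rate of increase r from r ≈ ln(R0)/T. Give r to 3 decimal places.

0.540

R0 = Σ lx·mx = 0 + 1.5872 + 0.4686 + 0.459 + 0.3176 + 0.1869 + 0.0338 + 0 = 3.0531
Σ x·lx·mx = 6.3091; T = 6.3091/3.0531 = 2.06646…
r ≈ ln(R0)/T = ln(3.0531)/2.06646… = 0.54013… → 0.540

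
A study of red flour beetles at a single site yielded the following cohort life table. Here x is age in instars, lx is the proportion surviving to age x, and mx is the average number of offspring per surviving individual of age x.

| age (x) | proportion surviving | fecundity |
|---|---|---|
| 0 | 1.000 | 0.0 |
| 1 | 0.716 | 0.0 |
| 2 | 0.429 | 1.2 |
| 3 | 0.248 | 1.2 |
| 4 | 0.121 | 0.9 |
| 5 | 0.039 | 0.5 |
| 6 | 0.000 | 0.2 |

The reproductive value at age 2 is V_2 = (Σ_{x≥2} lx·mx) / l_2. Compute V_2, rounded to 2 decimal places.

2.19

lx·mx for x ≥ 2: 0.5148, 0.2976, 0.1089, 0.0195, 0 → sum = 0.9408
V_2 = 0.9408 / l_2 = 0.9408 / 0.429 = 2.193007… → 2.19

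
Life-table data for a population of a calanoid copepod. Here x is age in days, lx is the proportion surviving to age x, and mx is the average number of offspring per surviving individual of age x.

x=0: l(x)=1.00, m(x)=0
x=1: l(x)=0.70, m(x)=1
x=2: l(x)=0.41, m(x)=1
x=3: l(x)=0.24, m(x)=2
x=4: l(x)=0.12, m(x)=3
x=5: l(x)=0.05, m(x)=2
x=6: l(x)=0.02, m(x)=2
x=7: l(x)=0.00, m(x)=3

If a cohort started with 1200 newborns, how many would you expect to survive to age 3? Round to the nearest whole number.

288

Expected survivors = N0 · l_3 = 1200 × 0.24 = 288 → 288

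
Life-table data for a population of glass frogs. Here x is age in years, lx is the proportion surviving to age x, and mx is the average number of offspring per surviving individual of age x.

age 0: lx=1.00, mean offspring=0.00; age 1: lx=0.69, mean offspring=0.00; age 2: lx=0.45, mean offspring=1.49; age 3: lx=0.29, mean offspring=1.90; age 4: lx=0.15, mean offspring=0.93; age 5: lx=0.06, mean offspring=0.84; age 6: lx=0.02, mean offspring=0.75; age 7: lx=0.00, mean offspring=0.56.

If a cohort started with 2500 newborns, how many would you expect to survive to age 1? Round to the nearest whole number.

Expected survivors = N0 · l_1 = 2500 × 0.69 = 1725 → 1725

1725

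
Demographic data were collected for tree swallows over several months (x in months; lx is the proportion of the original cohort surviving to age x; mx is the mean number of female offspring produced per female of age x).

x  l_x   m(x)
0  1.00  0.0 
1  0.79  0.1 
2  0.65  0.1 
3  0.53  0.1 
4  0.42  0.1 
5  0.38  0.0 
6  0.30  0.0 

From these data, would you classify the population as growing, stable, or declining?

declining

R0 = Σ lx·mx = 0 + 0.079 + 0.065 + 0.053 + 0.042 + 0 + 0 = 0.239
R0 < 1, so the population is declining.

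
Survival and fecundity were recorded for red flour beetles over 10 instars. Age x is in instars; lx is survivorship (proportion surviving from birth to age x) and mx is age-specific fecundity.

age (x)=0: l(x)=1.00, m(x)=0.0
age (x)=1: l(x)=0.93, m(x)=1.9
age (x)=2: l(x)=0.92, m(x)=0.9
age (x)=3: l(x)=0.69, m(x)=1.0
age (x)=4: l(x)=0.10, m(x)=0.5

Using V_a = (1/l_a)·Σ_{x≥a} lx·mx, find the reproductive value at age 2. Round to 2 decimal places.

lx·mx for x ≥ 2: 0.828, 0.69, 0.05 → sum = 1.568
V_2 = 1.568 / l_2 = 1.568 / 0.92 = 1.704348… → 1.70

1.70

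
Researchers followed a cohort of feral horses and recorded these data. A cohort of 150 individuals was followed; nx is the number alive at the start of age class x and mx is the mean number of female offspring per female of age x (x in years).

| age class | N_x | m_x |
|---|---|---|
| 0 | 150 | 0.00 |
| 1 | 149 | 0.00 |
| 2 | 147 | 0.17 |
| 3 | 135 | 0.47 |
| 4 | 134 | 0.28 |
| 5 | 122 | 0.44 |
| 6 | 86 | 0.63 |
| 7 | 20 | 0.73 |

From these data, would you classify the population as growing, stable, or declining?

lx = nx/n0 = nx/150: 1, 0.99333…, 0.98, 0.9, 0.89333…, 0.81333…, 0.57333…, 0.13333…
R0 = Σ lx·mx = 0 + 0 + 0.1666 + 0.423 + 0.250133… + 0.357867… + 0.3612… + 0.097333… = 1.656133…
R0 > 1, so the population is growing.

growing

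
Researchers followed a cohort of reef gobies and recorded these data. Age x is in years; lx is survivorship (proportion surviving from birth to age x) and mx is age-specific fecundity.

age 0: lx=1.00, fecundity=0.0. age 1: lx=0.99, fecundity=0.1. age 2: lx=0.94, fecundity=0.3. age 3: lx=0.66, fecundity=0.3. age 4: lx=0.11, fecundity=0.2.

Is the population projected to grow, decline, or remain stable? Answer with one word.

R0 = Σ lx·mx = 0 + 0.099 + 0.282 + 0.198 + 0.022 = 0.601
R0 < 1, so the population is declining.

declining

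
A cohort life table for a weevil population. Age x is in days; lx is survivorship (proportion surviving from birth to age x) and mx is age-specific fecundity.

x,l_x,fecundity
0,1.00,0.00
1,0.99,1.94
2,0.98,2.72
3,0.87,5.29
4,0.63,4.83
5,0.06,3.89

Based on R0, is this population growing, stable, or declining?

R0 = Σ lx·mx = 0 + 1.9206 + 2.6656 + 4.6023 + 3.0429 + 0.2334 = 12.4648
R0 > 1, so the population is growing.

growing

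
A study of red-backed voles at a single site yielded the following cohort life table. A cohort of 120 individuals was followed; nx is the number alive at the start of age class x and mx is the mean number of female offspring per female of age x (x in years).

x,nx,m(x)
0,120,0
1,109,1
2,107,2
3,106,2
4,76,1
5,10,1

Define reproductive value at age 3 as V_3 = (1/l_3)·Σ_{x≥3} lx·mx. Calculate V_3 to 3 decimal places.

lx = nx/n0 = nx/120: 1, 0.90833…, 0.89167…, 0.88333…, 0.63333…, 0.08333…
lx·mx for x ≥ 3: 1.766667…, 0.633333…, 0.083333… → sum = 2.483333…
V_3 = 2.483333… / l_3 = 2.483333… / 0.883333… = 2.811321… → 2.811

2.811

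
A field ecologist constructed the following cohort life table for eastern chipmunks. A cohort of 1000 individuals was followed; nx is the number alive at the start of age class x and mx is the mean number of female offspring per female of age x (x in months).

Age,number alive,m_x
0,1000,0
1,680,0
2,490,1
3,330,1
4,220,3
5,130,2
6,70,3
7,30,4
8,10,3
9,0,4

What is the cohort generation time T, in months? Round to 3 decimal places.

lx = nx/n0 = nx/1000: 1, 0.68, 0.49, 0.33, 0.22, 0.13, 0.07, 0.03, 0.01, 0
lx·mx: 0, 0, 0.49, 0.33, 0.66, 0.26, 0.21, 0.12, 0.03, 0 → R0 = 2.1
x·lx·mx: 0, 0, 0.98, 0.99, 2.64, 1.3, 1.26, 0.84, 0.24, 0 → Σ = 8.25
T = 8.25 / 2.1 = 3.928571… → 3.929

3.929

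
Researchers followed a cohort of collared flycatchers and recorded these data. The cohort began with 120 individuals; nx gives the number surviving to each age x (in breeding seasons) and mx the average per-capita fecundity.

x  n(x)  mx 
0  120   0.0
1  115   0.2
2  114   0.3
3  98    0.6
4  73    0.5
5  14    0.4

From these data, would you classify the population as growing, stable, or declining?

growing

lx = nx/n0 = nx/120: 1, 0.95833…, 0.95, 0.81667…, 0.60833…, 0.11667…
R0 = Σ lx·mx = 0 + 0.191667… + 0.285 + 0.49… + 0.304167… + 0.046667… = 1.3175…
R0 > 1, so the population is growing.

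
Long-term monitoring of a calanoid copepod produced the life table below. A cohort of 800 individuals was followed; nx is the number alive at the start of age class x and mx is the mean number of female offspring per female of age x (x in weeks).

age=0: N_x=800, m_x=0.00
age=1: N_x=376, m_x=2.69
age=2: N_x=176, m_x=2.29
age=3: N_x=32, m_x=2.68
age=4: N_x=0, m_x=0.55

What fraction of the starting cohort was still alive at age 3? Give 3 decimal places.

0.040

l_3 = n_3/n_0 = 32/800 = 0.04 → 0.040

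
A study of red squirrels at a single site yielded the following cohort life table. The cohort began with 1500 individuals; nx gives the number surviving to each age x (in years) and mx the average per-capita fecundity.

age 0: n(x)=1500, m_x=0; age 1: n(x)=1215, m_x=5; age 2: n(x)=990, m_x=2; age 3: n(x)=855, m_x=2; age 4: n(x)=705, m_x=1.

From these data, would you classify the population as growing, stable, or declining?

lx = nx/n0 = nx/1500: 1, 0.81, 0.66, 0.57, 0.47
R0 = Σ lx·mx = 0 + 4.05 + 1.32 + 1.14 + 0.47 = 6.98
R0 > 1, so the population is growing.

growing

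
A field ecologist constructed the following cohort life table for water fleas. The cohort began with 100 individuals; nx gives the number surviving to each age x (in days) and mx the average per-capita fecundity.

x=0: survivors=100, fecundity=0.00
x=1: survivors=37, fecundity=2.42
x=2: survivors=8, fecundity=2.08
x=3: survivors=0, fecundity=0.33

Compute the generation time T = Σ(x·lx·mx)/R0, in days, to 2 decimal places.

lx = nx/n0 = nx/100: 1, 0.37, 0.08, 0
lx·mx: 0, 0.8954, 0.1664, 0 → R0 = 1.0618
x·lx·mx: 0, 0.8954, 0.3328, 0 → Σ = 1.2282
T = 1.2282 / 1.0618 = 1.156715… → 1.16

1.16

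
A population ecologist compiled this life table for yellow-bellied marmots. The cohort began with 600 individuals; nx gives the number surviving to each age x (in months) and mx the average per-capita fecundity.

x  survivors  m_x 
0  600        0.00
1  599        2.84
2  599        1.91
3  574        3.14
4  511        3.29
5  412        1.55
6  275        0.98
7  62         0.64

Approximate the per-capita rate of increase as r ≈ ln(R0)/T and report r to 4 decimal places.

lx = nx/n0 = nx/600: 1, 0.99833…, 0.99833…, 0.95667…, 0.85167…, 0.68667…, 0.45833…, 0.10333…
R0 = Σ lx·mx = 0 + 2.83527… + 1.90682… + 3.00393… + 2.80198… + 1.06433… + 0.44917… + 0.06613… = 12.127633…
Σ x·lx·mx = 35.348233…; T = 35.348233…/12.127633… = 2.91469…
r ≈ ln(R0)/T = ln(12.127633…)/2.91469… = 0.856177… → 0.8562

0.8562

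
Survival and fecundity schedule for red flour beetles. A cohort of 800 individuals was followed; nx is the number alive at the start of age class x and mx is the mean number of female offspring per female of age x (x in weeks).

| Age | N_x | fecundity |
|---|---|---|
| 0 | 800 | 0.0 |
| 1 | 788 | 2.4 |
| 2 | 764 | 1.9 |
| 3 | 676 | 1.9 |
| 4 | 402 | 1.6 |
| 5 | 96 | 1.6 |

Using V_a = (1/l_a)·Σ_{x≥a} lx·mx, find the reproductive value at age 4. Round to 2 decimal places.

lx = nx/n0 = nx/800: 1, 0.985, 0.955, 0.845, 0.5025, 0.12
lx·mx for x ≥ 4: 0.804, 0.192 → sum = 0.996
V_4 = 0.996 / l_4 = 0.996 / 0.5025 = 1.98209… → 1.98

1.98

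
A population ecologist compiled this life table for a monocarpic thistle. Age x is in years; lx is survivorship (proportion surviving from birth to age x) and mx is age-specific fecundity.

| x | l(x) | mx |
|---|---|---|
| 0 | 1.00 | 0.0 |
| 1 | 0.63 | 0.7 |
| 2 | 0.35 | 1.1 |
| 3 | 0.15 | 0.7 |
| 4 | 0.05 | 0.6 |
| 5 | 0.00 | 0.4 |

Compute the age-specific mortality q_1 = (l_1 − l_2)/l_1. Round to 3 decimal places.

q_1 = (l_1 − l_2) / l_1 = (0.63 − 0.35) / 0.63
     = 0.28 / 0.63 = 0.444444… → 0.444

0.444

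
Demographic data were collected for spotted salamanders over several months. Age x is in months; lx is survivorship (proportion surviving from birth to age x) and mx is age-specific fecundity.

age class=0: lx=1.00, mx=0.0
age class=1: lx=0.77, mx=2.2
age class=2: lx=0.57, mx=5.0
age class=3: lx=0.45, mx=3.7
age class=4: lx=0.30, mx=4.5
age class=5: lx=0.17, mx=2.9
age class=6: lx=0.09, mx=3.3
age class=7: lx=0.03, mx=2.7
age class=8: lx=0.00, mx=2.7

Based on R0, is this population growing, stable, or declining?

growing

R0 = Σ lx·mx = 0 + 1.694 + 2.85 + 1.665 + 1.35 + 0.493 + 0.297 + 0.081 + 0 = 8.43
R0 > 1, so the population is growing.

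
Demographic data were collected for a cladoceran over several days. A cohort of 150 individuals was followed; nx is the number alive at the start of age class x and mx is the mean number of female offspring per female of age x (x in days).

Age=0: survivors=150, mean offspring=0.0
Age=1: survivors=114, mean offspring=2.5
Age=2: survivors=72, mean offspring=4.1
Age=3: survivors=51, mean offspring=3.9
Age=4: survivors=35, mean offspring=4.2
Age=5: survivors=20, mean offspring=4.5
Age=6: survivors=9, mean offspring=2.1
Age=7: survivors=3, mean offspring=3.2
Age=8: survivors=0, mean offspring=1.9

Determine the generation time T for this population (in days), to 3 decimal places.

2.576

lx = nx/n0 = nx/150: 1, 0.76, 0.48, 0.34, 0.23333…, 0.13333…, 0.06, 0.02, 0
lx·mx: 0, 1.9, 1.968, 1.326, 0.98…, 0.6…, 0.126, 0.064, 0 → R0 = 6.964…
x·lx·mx: 0, 1.9, 3.936, 3.978, 3.92…, 3…, 0.756, 0.448, 0 → Σ = 17.938…
T = 17.938… / 6.964… = 2.575818… → 2.576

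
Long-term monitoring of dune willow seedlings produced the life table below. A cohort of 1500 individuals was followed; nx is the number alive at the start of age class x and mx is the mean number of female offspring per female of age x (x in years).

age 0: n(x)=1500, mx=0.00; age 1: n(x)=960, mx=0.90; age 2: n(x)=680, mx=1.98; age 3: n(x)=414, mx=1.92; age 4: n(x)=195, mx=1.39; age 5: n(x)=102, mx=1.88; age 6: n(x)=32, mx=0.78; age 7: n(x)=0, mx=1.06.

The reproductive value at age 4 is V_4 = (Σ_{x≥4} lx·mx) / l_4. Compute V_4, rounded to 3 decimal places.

2.501

lx = nx/n0 = nx/1500: 1, 0.64, 0.45333…, 0.276, 0.13, 0.068, 0.02133…, 0
lx·mx for x ≥ 4: 0.1807, 0.12784, 0.01664…, 0 → sum = 0.32518…
V_4 = 0.32518… / l_4 = 0.32518… / 0.13 = 2.501385… → 2.501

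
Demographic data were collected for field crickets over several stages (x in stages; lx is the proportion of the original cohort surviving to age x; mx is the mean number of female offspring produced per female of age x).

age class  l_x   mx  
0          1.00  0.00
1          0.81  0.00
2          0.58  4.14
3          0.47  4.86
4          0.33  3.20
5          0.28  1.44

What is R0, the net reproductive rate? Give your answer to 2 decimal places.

lx·mx by age: 0, 0, 2.4012, 2.2842, 1.056, 0.4032
R0 = Σ lx·mx = 6.1446 → 6.14

6.14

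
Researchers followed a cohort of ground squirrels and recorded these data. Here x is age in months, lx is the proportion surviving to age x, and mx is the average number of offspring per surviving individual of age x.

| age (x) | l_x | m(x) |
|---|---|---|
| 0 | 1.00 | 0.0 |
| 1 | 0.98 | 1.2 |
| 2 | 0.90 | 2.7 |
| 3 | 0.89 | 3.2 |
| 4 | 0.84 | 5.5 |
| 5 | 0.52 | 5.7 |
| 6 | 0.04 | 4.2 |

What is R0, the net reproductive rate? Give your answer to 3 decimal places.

14.206

lx·mx by age: 0, 1.176, 2.43, 2.848, 4.62, 2.964, 0.168
R0 = Σ lx·mx = 14.206 → 14.206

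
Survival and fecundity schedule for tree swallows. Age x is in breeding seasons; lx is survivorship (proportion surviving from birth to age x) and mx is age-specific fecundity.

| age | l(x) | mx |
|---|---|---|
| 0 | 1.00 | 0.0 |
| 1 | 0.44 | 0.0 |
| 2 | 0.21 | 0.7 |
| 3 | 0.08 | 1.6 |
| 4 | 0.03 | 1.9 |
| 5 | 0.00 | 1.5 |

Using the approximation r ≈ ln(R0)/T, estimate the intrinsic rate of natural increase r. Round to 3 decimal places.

R0 = Σ lx·mx = 0 + 0 + 0.147 + 0.128 + 0.057 + 0 = 0.332
Σ x·lx·mx = 0.906; T = 0.906/0.332 = 2.72892…
r ≈ ln(R0)/T = ln(0.332)/2.72892… = -0.40405… → -0.404

-0.404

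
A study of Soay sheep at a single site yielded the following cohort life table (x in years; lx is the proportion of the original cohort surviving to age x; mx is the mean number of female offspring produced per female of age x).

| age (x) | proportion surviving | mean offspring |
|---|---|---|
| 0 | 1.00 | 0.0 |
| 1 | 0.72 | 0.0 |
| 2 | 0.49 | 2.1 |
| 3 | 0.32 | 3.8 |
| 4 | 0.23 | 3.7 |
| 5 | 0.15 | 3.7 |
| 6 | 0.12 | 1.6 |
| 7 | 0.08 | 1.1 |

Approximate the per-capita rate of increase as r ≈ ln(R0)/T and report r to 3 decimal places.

0.394

R0 = Σ lx·mx = 0 + 0 + 1.029 + 1.216 + 0.851 + 0.555 + 0.192 + 0.088 = 3.931
Σ x·lx·mx = 13.653; T = 13.653/3.931 = 3.47316…
r ≈ ln(R0)/T = ln(3.931)/3.47316… = 0.39413… → 0.394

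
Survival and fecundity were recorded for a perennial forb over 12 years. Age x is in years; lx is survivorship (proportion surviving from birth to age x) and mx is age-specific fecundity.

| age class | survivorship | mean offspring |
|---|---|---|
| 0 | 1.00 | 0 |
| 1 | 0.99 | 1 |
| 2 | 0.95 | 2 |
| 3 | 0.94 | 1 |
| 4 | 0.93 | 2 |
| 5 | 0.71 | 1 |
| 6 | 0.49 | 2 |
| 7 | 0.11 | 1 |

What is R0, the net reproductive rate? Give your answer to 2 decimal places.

7.49

lx·mx by age: 0, 0.99, 1.9, 0.94, 1.86, 0.71, 0.98, 0.11
R0 = Σ lx·mx = 7.49 → 7.49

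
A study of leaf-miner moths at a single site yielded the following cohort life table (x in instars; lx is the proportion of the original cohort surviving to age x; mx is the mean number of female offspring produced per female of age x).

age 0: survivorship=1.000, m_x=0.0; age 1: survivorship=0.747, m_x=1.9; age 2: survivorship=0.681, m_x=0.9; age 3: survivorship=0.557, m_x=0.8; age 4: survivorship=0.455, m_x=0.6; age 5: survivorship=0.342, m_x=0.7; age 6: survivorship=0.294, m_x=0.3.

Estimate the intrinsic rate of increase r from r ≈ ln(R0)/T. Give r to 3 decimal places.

R0 = Σ lx·mx = 0 + 1.4193 + 0.6129 + 0.4456 + 0.273 + 0.2394 + 0.0882 = 3.0784
Σ x·lx·mx = 6.8001; T = 6.8001/3.0784 = 2.20897…
r ≈ ln(R0)/T = ln(3.0784)/2.20897… = 0.50902… → 0.509

0.509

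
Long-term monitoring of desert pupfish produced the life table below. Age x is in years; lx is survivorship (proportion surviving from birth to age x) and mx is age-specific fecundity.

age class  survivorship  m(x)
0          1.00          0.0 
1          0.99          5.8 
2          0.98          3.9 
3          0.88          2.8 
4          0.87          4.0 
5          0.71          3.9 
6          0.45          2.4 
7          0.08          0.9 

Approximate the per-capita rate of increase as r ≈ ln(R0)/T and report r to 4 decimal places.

R0 = Σ lx·mx = 0 + 5.742 + 3.822 + 2.464 + 3.48 + 2.769 + 1.08 + 0.072 = 19.429
Σ x·lx·mx = 55.527; T = 55.527/19.429 = 2.85794…
r ≈ ln(R0)/T = ln(19.429)/2.85794… = 1.038077… → 1.0381

1.0381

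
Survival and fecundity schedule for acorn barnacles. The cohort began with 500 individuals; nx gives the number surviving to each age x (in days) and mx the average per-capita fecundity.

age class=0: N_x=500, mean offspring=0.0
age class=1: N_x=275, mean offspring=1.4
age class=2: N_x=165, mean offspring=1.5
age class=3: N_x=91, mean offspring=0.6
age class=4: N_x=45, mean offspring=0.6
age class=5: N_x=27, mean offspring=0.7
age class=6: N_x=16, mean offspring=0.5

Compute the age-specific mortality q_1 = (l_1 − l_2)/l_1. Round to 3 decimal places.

0.400

lx = nx/n0 = nx/500: 1, 0.55, 0.33, 0.182, 0.09, 0.054, 0.032
q_1 = (l_1 − l_2) / l_1 = (0.55 − 0.33) / 0.55
     = 0.22 / 0.55 = 0.4 → 0.400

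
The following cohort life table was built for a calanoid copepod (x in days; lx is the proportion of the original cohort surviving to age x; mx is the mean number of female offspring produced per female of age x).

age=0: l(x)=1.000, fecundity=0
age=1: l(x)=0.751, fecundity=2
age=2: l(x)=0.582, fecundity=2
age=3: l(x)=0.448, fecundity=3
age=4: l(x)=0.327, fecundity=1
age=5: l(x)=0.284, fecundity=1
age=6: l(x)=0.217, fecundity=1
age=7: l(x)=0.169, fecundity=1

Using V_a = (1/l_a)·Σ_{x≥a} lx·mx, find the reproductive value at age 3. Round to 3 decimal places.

5.225

lx·mx for x ≥ 3: 1.344, 0.327, 0.284, 0.217, 0.169 → sum = 2.341
V_3 = 2.341 / l_3 = 2.341 / 0.448 = 5.225446… → 5.225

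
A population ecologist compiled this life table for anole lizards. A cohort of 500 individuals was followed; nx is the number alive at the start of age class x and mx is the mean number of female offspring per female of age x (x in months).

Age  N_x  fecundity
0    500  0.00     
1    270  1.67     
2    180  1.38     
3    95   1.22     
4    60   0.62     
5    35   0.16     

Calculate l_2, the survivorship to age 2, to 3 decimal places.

0.360

l_2 = n_2/n_0 = 180/500 = 0.36 → 0.360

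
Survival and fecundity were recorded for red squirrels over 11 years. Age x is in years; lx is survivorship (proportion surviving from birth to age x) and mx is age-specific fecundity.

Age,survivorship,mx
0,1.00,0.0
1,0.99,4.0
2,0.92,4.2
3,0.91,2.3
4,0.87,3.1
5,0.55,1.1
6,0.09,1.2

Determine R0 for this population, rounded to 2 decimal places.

lx·mx by age: 0, 3.96, 3.864, 2.093, 2.697, 0.605, 0.108
R0 = Σ lx·mx = 13.327 → 13.33

13.33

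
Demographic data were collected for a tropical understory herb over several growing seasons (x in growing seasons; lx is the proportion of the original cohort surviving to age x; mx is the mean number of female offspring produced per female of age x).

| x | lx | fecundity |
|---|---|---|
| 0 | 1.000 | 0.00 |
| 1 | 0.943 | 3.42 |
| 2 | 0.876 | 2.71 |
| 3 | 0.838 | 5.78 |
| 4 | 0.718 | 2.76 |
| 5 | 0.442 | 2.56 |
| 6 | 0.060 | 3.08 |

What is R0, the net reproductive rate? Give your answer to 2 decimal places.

lx·mx by age: 0, 3.22506, 2.37396, 4.84364, 1.98168, 1.13152, 0.1848
R0 = Σ lx·mx = 13.74066 → 13.74

13.74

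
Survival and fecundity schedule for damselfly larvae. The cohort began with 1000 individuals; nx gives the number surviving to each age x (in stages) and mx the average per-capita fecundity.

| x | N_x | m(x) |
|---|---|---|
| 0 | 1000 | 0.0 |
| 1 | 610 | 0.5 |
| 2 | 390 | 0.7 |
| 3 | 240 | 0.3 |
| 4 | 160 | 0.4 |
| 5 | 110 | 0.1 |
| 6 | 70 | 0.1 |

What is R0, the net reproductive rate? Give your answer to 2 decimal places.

lx = nx/n0 = nx/1000: 1, 0.61, 0.39, 0.24, 0.16, 0.11, 0.07
lx·mx by age: 0, 0.305, 0.273, 0.072, 0.064, 0.011, 0.007
R0 = Σ lx·mx = 0.732 → 0.73

0.73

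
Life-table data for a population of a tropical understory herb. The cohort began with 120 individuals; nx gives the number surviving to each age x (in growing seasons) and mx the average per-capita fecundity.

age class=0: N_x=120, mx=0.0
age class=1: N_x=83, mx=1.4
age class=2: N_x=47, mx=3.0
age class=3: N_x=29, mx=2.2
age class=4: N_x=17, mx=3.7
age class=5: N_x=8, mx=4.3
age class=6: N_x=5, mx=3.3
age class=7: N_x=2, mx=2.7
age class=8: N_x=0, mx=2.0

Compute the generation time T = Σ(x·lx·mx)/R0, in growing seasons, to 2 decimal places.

2.61

lx = nx/n0 = nx/120: 1, 0.69167…, 0.39167…, 0.24167…, 0.14167…, 0.06667…, 0.04167…, 0.01667…, 0
lx·mx: 0, 0.968333…, 1.175…, 0.531667…, 0.524167…, 0.286667…, 0.1375…, 0.045…, 0 → R0 = 3.668333…
x·lx·mx: 0, 0.968333…, 2.35…, 1.595…, 2.096667…, 1.433333…, 0.825…, 0.315…, 0 → Σ = 9.583333…
T = 9.583333… / 3.668333… = 2.612449… → 2.61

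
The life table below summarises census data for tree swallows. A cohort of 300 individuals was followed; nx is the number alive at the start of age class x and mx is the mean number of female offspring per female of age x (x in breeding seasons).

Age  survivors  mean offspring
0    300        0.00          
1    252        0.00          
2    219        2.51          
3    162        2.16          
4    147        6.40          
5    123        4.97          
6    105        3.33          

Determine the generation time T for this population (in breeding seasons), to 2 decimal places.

lx = nx/n0 = nx/300: 1, 0.84, 0.73, 0.54, 0.49, 0.41, 0.35
lx·mx: 0, 0, 1.8323, 1.1664, 3.136, 2.0377, 1.1655 → R0 = 9.3379
x·lx·mx: 0, 0, 3.6646, 3.4992, 12.544, 10.1885, 6.993 → Σ = 36.8893
T = 36.8893 / 9.3379 = 3.950492… → 3.95

3.95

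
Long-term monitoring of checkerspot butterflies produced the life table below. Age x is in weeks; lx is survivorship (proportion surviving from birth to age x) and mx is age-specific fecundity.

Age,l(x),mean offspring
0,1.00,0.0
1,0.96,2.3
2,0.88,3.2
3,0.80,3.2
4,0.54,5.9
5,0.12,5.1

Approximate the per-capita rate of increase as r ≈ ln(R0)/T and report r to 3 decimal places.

0.884

R0 = Σ lx·mx = 0 + 2.208 + 2.816 + 2.56 + 3.186 + 0.612 = 11.382
Σ x·lx·mx = 31.324; T = 31.324/11.382 = 2.75206…
r ≈ ln(R0)/T = ln(11.382)/2.75206… = 0.88371… → 0.884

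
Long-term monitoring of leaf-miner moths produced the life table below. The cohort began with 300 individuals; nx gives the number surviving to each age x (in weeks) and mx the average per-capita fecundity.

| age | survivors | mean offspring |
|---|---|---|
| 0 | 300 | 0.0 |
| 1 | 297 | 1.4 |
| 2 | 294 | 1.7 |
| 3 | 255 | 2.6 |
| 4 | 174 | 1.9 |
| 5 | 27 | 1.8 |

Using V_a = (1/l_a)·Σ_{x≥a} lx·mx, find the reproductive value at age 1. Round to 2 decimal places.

lx = nx/n0 = nx/300: 1, 0.99, 0.98, 0.85, 0.58, 0.09
lx·mx for x ≥ 1: 1.386, 1.666, 2.21, 1.102, 0.162 → sum = 6.526
V_1 = 6.526 / l_1 = 6.526 / 0.99 = 6.591919… → 6.59

6.59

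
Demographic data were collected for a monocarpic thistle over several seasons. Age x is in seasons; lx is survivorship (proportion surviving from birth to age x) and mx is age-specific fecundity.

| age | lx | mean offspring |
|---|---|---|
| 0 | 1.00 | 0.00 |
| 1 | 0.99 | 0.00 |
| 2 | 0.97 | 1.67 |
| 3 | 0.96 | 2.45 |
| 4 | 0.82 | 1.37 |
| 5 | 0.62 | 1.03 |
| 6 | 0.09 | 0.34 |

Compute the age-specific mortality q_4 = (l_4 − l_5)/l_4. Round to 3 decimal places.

q_4 = (l_4 − l_5) / l_4 = (0.82 − 0.62) / 0.82
     = 0.2 / 0.82 = 0.243902… → 0.244

0.244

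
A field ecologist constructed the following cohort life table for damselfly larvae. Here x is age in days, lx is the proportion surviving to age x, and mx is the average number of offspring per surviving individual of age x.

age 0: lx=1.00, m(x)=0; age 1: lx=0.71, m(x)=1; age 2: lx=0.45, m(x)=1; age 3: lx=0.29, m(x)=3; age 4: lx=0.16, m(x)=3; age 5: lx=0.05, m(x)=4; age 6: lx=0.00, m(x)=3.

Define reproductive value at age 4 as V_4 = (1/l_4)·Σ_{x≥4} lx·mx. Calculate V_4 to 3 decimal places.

4.250

lx·mx for x ≥ 4: 0.48, 0.2, 0 → sum = 0.68
V_4 = 0.68 / l_4 = 0.68 / 0.16 = 4.25 → 4.250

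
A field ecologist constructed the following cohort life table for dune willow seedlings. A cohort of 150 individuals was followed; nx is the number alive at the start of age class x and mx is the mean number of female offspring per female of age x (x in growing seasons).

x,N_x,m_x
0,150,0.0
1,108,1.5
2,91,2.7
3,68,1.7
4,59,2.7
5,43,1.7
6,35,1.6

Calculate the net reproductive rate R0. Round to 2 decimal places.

lx = nx/n0 = nx/150: 1, 0.72, 0.60667…, 0.45333…, 0.39333…, 0.28667…, 0.23333…
lx·mx by age: 0, 1.08, 1.638…, 0.770667…, 1.062…, 0.487333…, 0.373333…
R0 = Σ lx·mx = 5.411333… → 5.41

5.41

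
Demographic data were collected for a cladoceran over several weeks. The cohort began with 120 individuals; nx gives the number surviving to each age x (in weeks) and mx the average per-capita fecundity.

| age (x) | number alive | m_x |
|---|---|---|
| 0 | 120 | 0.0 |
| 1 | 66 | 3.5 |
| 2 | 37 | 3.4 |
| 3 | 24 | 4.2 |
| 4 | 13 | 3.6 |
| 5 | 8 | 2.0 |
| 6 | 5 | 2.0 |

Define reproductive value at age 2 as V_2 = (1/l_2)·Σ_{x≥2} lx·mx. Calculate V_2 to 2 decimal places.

8.09

lx = nx/n0 = nx/120: 1, 0.55, 0.30833…, 0.2, 0.10833…, 0.06667…, 0.04167…
lx·mx for x ≥ 2: 1.048333…, 0.84, 0.39…, 0.133333…, 0.083333… → sum = 2.495…
V_2 = 2.495… / l_2 = 2.495… / 0.308333… = 8.091892… → 8.09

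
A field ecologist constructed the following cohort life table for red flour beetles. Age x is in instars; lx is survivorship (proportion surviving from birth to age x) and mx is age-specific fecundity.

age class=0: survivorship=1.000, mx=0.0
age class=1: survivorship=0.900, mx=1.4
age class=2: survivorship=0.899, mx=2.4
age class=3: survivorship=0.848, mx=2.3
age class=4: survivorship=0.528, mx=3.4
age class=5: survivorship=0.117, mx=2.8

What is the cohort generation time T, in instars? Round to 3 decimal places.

2.703

lx·mx: 0, 1.26, 2.1576, 1.9504, 1.7952, 0.3276 → R0 = 7.4908
x·lx·mx: 0, 1.26, 4.3152, 5.8512, 7.1808, 1.638 → Σ = 20.2452
T = 20.2452 / 7.4908 = 2.702675… → 2.703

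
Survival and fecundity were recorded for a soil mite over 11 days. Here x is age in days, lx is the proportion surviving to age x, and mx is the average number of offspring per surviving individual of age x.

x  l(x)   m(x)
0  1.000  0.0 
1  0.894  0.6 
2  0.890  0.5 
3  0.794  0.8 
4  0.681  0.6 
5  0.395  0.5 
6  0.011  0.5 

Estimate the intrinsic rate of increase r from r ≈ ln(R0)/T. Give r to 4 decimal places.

R0 = Σ lx·mx = 0 + 0.5364 + 0.445 + 0.6352 + 0.4086 + 0.1975 + 0.0055 = 2.2282
Σ x·lx·mx = 5.9869; T = 5.9869/2.2282 = 2.68688…
r ≈ ln(R0)/T = ln(2.2282)/2.68688… = 0.298188… → 0.2982

0.2982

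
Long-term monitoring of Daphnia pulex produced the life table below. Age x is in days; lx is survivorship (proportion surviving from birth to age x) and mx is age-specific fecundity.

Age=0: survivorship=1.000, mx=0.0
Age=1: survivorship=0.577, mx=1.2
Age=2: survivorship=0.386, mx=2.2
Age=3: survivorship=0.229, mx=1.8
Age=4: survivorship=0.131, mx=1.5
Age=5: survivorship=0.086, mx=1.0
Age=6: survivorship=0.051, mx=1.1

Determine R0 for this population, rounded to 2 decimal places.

2.29

lx·mx by age: 0, 0.6924, 0.8492, 0.4122, 0.1965, 0.086, 0.0561
R0 = Σ lx·mx = 2.2924 → 2.29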